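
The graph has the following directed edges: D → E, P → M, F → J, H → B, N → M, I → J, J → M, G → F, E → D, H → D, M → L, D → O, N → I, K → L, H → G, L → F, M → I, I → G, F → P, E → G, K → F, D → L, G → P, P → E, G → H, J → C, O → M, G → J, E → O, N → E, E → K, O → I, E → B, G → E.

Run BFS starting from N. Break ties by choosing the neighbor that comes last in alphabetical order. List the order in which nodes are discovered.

Visit N; enqueue M, I, E → queue [M, I, E]
Visit M; enqueue L → queue [I, E, L]
Visit I; enqueue J, G → queue [E, L, J, G]
Visit E; enqueue O, K, D, B → queue [L, J, G, O, K, D, B]
Visit L; enqueue F → queue [J, G, O, K, D, B, F]
Visit J; enqueue C → queue [G, O, K, D, B, F, C]
Visit G; enqueue P, H → queue [O, K, D, B, F, C, P, H]
Visit O → queue [K, D, B, F, C, P, H]
Visit K → queue [D, B, F, C, P, H]
Visit D → queue [B, F, C, P, H]
Visit B → queue [F, C, P, H]
Visit F → queue [C, P, H]
Visit C → queue [P, H]
Visit P → queue [H]
Visit H → queue []

N M I E L J G O K D B F C P H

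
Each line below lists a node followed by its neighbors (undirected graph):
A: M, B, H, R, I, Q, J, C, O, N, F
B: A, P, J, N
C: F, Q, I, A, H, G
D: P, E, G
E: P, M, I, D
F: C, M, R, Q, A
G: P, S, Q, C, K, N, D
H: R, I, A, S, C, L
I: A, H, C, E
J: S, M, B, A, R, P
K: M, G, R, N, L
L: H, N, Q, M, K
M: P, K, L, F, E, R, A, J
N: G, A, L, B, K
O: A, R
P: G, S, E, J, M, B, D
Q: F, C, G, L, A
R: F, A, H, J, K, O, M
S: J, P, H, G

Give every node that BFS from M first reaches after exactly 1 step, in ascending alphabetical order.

Level 0: M
Level 1: A, E, F, J, K, L, P, R
Level 2: B, C, D, G, H, I, N, O, Q, S

A, E, F, J, K, L, P, R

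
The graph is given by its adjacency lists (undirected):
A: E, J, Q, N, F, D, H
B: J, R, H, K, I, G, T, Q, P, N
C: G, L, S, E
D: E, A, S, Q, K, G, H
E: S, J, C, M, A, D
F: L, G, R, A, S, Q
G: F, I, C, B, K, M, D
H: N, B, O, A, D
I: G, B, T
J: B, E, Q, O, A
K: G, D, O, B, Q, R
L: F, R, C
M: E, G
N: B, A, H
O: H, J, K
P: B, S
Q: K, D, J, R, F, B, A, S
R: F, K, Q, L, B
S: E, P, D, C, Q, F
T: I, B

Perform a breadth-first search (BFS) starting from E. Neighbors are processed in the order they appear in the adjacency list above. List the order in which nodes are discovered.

E → S → J → C → M → A → D → P → Q → F → B → O → G → L → N → H → K → R → I → T

Visit E; enqueue S, J, C, M, A, D → queue [S, J, C, M, A, D]
Visit S; enqueue P, Q, F → queue [J, C, M, A, D, P, Q, F]
Visit J; enqueue B, O → queue [C, M, A, D, P, Q, F, B, O]
Visit C; enqueue G, L → queue [M, A, D, P, Q, F, B, O, G, L]
Visit M → queue [A, D, P, Q, F, B, O, G, L]
Visit A; enqueue N, H → queue [D, P, Q, F, B, O, G, L, N, H]
Visit D; enqueue K → queue [P, Q, F, B, O, G, L, N, H, K]
Visit P → queue [Q, F, B, O, G, L, N, H, K]
Visit Q; enqueue R → queue [F, B, O, G, L, N, H, K, R]
Visit F → queue [B, O, G, L, N, H, K, R]
Visit B; enqueue I, T → queue [O, G, L, N, H, K, R, I, T]
Visit O → queue [G, L, N, H, K, R, I, T]
Visit G → queue [L, N, H, K, R, I, T]
Visit L → queue [N, H, K, R, I, T]
Visit N → queue [H, K, R, I, T]
Visit H → queue [K, R, I, T]
Visit K → queue [R, I, T]
Visit R → queue [I, T]
Visit I → queue [T]
Visit T → queue []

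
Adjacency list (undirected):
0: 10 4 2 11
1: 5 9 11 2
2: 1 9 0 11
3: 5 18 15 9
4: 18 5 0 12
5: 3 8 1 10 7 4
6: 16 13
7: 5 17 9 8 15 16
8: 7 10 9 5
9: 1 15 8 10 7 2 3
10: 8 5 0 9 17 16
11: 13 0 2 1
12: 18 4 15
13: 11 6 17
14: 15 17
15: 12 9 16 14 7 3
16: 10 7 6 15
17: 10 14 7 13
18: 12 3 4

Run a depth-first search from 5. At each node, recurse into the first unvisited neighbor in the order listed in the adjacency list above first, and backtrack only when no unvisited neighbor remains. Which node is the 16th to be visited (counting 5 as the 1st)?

13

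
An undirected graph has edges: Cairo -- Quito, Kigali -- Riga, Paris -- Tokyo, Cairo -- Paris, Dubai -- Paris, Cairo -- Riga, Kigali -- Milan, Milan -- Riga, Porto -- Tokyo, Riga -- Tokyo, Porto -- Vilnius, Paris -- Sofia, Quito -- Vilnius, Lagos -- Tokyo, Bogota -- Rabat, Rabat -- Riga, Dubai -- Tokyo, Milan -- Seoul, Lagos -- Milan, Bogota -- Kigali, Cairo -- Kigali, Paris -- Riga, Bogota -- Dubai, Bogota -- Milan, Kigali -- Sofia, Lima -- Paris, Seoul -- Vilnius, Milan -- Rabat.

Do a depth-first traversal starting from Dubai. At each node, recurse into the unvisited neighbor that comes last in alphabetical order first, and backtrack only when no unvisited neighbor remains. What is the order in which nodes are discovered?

Visit Dubai
Dubai → Tokyo
Tokyo → Riga
Riga → Rabat
Rabat → Milan
Milan → Seoul
Seoul → Vilnius
Vilnius → Quito
Quito → Cairo
Cairo → Paris
Paris → Sofia
Sofia → Kigali
Kigali → Bogota
Paris → Lima
Vilnius → Porto
Milan → Lagos

Dubai -> Tokyo -> Riga -> Rabat -> Milan -> Seoul -> Vilnius -> Quito -> Cairo -> Paris -> Sofia -> Kigali -> Bogota -> Lima -> Porto -> Lagos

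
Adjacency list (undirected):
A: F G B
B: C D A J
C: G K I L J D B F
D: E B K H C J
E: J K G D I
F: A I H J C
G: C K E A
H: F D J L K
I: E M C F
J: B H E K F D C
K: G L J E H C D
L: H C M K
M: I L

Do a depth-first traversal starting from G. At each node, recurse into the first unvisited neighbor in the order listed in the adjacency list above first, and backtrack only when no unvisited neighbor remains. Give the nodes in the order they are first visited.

Visit G
G → C
C → K
K → L
L → H
H → F
F → A
A → B
B → D
D → E
E → J
E → I
I → M

G C K L H F A B D E J I M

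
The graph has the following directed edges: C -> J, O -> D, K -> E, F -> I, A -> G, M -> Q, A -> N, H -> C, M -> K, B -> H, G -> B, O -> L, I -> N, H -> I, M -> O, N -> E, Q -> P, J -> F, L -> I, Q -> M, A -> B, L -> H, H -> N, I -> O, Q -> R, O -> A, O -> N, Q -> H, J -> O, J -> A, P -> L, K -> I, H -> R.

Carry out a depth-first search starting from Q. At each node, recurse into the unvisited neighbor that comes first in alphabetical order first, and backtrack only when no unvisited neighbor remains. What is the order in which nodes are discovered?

Visit Q
Q → H
H → C
C → J
J → A
A → B
A → G
A → N
N → E
J → F
F → I
I → O
O → D
O → L
H → R
Q → M
M → K
Q → P

Q, H, C, J, A, B, G, N, E, F, I, O, D, L, R, M, K, P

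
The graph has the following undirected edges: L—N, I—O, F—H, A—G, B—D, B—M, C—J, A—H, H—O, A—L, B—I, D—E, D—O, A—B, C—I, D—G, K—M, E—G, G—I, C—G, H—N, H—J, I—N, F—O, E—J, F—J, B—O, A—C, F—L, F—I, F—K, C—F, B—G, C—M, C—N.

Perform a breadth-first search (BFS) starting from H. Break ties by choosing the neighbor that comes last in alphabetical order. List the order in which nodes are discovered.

H -> O -> N -> J -> F -> A -> I -> D -> B -> L -> C -> E -> K -> G -> M

Visit H; enqueue O, N, J, F, A → queue [O, N, J, F, A]
Visit O; enqueue I, D, B → queue [N, J, F, A, I, D, B]
Visit N; enqueue L, C → queue [J, F, A, I, D, B, L, C]
Visit J; enqueue E → queue [F, A, I, D, B, L, C, E]
Visit F; enqueue K → queue [A, I, D, B, L, C, E, K]
Visit A; enqueue G → queue [I, D, B, L, C, E, K, G]
Visit I → queue [D, B, L, C, E, K, G]
Visit D → queue [B, L, C, E, K, G]
Visit B; enqueue M → queue [L, C, E, K, G, M]
Visit L → queue [C, E, K, G, M]
Visit C → queue [E, K, G, M]
Visit E → queue [K, G, M]
Visit K → queue [G, M]
Visit G → queue [M]
Visit M → queue []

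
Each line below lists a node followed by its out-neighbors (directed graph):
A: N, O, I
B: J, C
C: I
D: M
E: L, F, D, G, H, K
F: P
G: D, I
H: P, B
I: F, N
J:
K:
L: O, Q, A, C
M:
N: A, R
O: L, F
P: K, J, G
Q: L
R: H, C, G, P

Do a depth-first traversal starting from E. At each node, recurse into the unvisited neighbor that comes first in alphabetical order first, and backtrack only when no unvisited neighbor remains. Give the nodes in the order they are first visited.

Visit E
E → D
D → M
E → F
F → P
P → G
G → I
I → N
N → A
A → O
O → L
L → C
L → Q
N → R
R → H
H → B
B → J
P → K

E D M F P G I N A O L C Q R H B J K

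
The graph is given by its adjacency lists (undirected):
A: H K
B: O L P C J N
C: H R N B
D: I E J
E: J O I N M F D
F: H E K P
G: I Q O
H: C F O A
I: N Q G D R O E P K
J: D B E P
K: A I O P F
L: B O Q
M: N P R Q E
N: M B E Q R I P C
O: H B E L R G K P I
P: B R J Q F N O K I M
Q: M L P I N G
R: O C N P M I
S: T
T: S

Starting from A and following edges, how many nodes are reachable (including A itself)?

BFS from A visits: A, H, K, C, F, O, I, P, R, N, B, E, L, G, Q, D, J, M
Reachable nodes: 18 of 20 total.

18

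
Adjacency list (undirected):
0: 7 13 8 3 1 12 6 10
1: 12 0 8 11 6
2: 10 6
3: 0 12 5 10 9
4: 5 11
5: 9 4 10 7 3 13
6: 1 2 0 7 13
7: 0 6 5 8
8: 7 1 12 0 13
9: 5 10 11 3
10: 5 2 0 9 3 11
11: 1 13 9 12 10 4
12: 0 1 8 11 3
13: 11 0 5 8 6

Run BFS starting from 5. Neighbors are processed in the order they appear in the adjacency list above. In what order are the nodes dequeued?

Visit 5; enqueue 9, 4, 10, 7, 3, 13 → queue [9, 4, 10, 7, 3, 13]
Visit 9; enqueue 11 → queue [4, 10, 7, 3, 13, 11]
Visit 4 → queue [10, 7, 3, 13, 11]
Visit 10; enqueue 2, 0 → queue [7, 3, 13, 11, 2, 0]
Visit 7; enqueue 6, 8 → queue [3, 13, 11, 2, 0, 6, 8]
Visit 3; enqueue 12 → queue [13, 11, 2, 0, 6, 8, 12]
Visit 13 → queue [11, 2, 0, 6, 8, 12]
Visit 11; enqueue 1 → queue [2, 0, 6, 8, 12, 1]
Visit 2 → queue [0, 6, 8, 12, 1]
Visit 0 → queue [6, 8, 12, 1]
Visit 6 → queue [8, 12, 1]
Visit 8 → queue [12, 1]
Visit 12 → queue [1]
Visit 1 → queue []

5 -> 9 -> 4 -> 10 -> 7 -> 3 -> 13 -> 11 -> 2 -> 0 -> 6 -> 8 -> 12 -> 1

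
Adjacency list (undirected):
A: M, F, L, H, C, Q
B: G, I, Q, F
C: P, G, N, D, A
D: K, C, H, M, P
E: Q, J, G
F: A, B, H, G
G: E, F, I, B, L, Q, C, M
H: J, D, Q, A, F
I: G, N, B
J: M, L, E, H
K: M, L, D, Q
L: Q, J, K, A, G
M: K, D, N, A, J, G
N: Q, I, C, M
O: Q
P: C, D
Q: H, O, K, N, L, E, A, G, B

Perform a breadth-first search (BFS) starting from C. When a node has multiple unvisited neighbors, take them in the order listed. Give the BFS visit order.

C -> P -> G -> N -> D -> A -> E -> F -> I -> B -> L -> Q -> M -> K -> H -> J -> O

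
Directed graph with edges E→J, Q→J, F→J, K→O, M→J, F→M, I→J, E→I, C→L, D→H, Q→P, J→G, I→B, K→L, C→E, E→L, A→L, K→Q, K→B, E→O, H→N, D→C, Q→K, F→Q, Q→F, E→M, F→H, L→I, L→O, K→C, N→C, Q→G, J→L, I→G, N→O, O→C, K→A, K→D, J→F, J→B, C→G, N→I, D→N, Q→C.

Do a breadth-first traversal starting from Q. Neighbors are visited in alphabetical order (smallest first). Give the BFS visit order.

Visit Q; enqueue C, F, G, J, K, P → queue [C, F, G, J, K, P]
Visit C; enqueue E, L → queue [F, G, J, K, P, E, L]
Visit F; enqueue H, M → queue [G, J, K, P, E, L, H, M]
Visit G → queue [J, K, P, E, L, H, M]
Visit J; enqueue B → queue [K, P, E, L, H, M, B]
Visit K; enqueue A, D, O → queue [P, E, L, H, M, B, A, D, O]
Visit P → queue [E, L, H, M, B, A, D, O]
Visit E; enqueue I → queue [L, H, M, B, A, D, O, I]
Visit L → queue [H, M, B, A, D, O, I]
Visit H; enqueue N → queue [M, B, A, D, O, I, N]
Visit M → queue [B, A, D, O, I, N]
Visit B → queue [A, D, O, I, N]
Visit A → queue [D, O, I, N]
Visit D → queue [O, I, N]
Visit O → queue [I, N]
Visit I → queue [N]
Visit N → queue []

Q C F G J K P E L H M B A D O I N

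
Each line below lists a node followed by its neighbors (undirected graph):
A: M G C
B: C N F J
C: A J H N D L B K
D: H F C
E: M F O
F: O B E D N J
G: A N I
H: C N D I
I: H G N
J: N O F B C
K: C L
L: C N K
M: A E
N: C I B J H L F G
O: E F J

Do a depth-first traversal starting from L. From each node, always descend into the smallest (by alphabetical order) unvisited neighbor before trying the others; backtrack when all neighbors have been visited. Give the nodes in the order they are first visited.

Visit L
L → C
C → A
A → G
G → I
I → H
H → D
D → F
F → B
B → J
J → N
J → O
O → E
E → M
C → K

L C A G I H D F B J N O E M K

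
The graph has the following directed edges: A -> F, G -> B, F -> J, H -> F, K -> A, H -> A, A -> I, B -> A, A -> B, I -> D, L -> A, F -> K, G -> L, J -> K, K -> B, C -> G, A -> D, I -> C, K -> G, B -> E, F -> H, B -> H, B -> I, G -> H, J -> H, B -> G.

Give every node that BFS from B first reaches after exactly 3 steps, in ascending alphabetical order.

J, K

Level 0: B
Level 1: A, E, G, H, I
Level 2: C, D, F, L
Level 3: J, K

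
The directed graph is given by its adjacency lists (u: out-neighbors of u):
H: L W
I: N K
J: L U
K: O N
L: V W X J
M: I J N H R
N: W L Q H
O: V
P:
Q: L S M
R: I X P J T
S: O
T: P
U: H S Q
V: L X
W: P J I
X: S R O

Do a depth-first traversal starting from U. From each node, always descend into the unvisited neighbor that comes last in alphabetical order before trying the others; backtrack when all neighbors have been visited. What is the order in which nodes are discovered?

Visit U
U → S
S → O
O → V
V → X
X → R
R → T
T → P
R → J
J → L
L → W
W → I
I → N
N → Q
Q → M
M → H
I → K

U -> S -> O -> V -> X -> R -> T -> P -> J -> L -> W -> I -> N -> Q -> M -> H -> K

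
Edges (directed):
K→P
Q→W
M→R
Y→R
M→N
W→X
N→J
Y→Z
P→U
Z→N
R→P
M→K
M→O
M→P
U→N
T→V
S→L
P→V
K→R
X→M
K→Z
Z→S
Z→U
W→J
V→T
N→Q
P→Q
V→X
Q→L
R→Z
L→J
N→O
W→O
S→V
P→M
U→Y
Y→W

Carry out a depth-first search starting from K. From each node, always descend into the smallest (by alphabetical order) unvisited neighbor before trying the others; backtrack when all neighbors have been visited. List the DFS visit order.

Visit K
K → P
P → M
M → N
N → J
N → O
N → Q
Q → L
Q → W
W → X
M → R
R → Z
Z → S
S → V
V → T
Z → U
U → Y

K, P, M, N, J, O, Q, L, W, X, R, Z, S, V, T, U, Y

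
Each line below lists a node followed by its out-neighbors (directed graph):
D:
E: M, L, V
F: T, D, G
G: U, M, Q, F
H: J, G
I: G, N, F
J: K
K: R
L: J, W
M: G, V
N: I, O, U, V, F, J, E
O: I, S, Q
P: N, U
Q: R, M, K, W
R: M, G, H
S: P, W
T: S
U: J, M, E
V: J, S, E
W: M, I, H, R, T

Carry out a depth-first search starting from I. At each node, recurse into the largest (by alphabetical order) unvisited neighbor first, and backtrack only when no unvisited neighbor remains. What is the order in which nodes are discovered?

Visit I
I → N
N → V
V → S
S → W
W → T
W → R
R → M
M → G
G → U
U → J
J → K
U → E
E → L
G → Q
G → F
F → D
R → H
S → P
N → O

I, N, V, S, W, T, R, M, G, U, J, K, E, L, Q, F, D, H, P, O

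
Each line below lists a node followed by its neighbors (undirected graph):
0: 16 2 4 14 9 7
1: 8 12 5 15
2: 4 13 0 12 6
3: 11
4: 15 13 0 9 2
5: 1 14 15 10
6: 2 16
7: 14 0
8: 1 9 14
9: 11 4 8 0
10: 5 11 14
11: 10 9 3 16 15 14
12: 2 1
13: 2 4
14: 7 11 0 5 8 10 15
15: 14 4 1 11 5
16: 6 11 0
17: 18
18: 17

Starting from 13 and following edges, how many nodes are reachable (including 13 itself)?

BFS from 13 visits: 13, 2, 4, 0, 12, 6, 15, 9, 16, 14, 7, 1, 11, 5, 8, 10, 3
Reachable nodes: 17 of 19 total.

17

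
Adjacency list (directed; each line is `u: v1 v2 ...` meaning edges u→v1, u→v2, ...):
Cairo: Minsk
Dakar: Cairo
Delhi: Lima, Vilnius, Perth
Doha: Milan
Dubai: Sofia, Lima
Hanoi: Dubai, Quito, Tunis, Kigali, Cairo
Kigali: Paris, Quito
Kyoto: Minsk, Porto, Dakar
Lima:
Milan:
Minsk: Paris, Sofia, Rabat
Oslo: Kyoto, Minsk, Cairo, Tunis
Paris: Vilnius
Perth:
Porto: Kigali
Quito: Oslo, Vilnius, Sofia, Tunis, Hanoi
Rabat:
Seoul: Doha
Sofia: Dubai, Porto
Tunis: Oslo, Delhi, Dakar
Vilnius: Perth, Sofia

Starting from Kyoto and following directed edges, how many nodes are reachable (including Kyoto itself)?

BFS from Kyoto visits: Kyoto, Dakar, Minsk, Porto, Cairo, Paris, Rabat, Sofia, Kigali, Vilnius, Dubai, Quito, Perth, Lima, Hanoi, Oslo, Tunis, Delhi
Reachable nodes: 18 of 21 total.

18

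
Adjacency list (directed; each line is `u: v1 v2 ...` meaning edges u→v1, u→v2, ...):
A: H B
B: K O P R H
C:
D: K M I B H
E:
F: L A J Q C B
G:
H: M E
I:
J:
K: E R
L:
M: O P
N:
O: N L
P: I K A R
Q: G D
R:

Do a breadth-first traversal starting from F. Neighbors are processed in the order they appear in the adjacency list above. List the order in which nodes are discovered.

F → L → A → J → Q → C → B → H → G → D → K → O → P → R → M → E → I → N

Visit F; enqueue L, A, J, Q, C, B → queue [L, A, J, Q, C, B]
Visit L → queue [A, J, Q, C, B]
Visit A; enqueue H → queue [J, Q, C, B, H]
Visit J → queue [Q, C, B, H]
Visit Q; enqueue G, D → queue [C, B, H, G, D]
Visit C → queue [B, H, G, D]
Visit B; enqueue K, O, P, R → queue [H, G, D, K, O, P, R]
Visit H; enqueue M, E → queue [G, D, K, O, P, R, M, E]
Visit G → queue [D, K, O, P, R, M, E]
Visit D; enqueue I → queue [K, O, P, R, M, E, I]
Visit K → queue [O, P, R, M, E, I]
Visit O; enqueue N → queue [P, R, M, E, I, N]
Visit P → queue [R, M, E, I, N]
Visit R → queue [M, E, I, N]
Visit M → queue [E, I, N]
Visit E → queue [I, N]
Visit I → queue [N]
Visit N → queue []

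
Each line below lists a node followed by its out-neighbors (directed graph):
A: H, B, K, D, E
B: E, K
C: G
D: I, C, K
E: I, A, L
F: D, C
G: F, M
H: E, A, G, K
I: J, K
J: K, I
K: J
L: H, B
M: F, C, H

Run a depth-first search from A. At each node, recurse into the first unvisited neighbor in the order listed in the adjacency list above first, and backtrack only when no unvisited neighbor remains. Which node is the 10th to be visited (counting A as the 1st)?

F

Visit A
A → H
H → E
E → I
I → J
J → K
E → L
L → B
H → G
G → F
F → D
D → C
G → M

Visit order: A, H, E, I, J, K, L, B, G, F, D, C, M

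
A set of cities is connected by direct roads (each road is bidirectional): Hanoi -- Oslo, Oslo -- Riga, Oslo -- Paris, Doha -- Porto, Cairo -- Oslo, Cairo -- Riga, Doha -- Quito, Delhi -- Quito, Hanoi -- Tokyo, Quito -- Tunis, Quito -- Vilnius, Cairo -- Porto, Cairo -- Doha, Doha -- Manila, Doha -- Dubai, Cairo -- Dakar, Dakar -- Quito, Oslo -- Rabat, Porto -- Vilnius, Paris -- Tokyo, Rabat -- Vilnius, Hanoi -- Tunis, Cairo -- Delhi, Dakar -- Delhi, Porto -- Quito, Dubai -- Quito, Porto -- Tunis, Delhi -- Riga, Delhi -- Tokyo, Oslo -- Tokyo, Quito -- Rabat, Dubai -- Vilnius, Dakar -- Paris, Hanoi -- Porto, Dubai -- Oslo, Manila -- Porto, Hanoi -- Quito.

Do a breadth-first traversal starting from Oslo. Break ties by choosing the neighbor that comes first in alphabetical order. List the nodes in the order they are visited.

Visit Oslo; enqueue Cairo, Dubai, Hanoi, Paris, Rabat, Riga, Tokyo → queue [Cairo, Dubai, Hanoi, Paris, Rabat, Riga, Tokyo]
Visit Cairo; enqueue Dakar, Delhi, Doha, Porto → queue [Dubai, Hanoi, Paris, Rabat, Riga, Tokyo, Dakar, Delhi, Doha, Porto]
Visit Dubai; enqueue Quito, Vilnius → queue [Hanoi, Paris, Rabat, Riga, Tokyo, Dakar, Delhi, Doha, Porto, Quito, Vilnius]
Visit Hanoi; enqueue Tunis → queue [Paris, Rabat, Riga, Tokyo, Dakar, Delhi, Doha, Porto, Quito, Vilnius, Tunis]
Visit Paris → queue [Rabat, Riga, Tokyo, Dakar, Delhi, Doha, Porto, Quito, Vilnius, Tunis]
Visit Rabat → queue [Riga, Tokyo, Dakar, Delhi, Doha, Porto, Quito, Vilnius, Tunis]
Visit Riga → queue [Tokyo, Dakar, Delhi, Doha, Porto, Quito, Vilnius, Tunis]
Visit Tokyo → queue [Dakar, Delhi, Doha, Porto, Quito, Vilnius, Tunis]
Visit Dakar → queue [Delhi, Doha, Porto, Quito, Vilnius, Tunis]
Visit Delhi → queue [Doha, Porto, Quito, Vilnius, Tunis]
Visit Doha; enqueue Manila → queue [Porto, Quito, Vilnius, Tunis, Manila]
Visit Porto → queue [Quito, Vilnius, Tunis, Manila]
Visit Quito → queue [Vilnius, Tunis, Manila]
Visit Vilnius → queue [Tunis, Manila]
Visit Tunis → queue [Manila]
Visit Manila → queue []

Oslo Cairo Dubai Hanoi Paris Rabat Riga Tokyo Dakar Delhi Doha Porto Quito Vilnius Tunis Manila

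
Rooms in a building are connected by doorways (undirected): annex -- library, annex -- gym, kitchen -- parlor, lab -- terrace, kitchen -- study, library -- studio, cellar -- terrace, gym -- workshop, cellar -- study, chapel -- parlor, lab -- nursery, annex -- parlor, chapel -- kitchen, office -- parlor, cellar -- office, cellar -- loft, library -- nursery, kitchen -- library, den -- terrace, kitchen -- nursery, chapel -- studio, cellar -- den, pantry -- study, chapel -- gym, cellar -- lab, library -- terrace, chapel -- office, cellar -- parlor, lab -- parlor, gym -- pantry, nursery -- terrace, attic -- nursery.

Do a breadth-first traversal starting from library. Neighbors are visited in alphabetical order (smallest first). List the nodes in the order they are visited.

library -> annex -> kitchen -> nursery -> studio -> terrace -> gym -> parlor -> chapel -> study -> attic -> lab -> cellar -> den -> pantry -> workshop -> office -> loft

Visit library; enqueue annex, kitchen, nursery, studio, terrace → queue [annex, kitchen, nursery, studio, terrace]
Visit annex; enqueue gym, parlor → queue [kitchen, nursery, studio, terrace, gym, parlor]
Visit kitchen; enqueue chapel, study → queue [nursery, studio, terrace, gym, parlor, chapel, study]
Visit nursery; enqueue attic, lab → queue [studio, terrace, gym, parlor, chapel, study, attic, lab]
Visit studio → queue [terrace, gym, parlor, chapel, study, attic, lab]
Visit terrace; enqueue cellar, den → queue [gym, parlor, chapel, study, attic, lab, cellar, den]
Visit gym; enqueue pantry, workshop → queue [parlor, chapel, study, attic, lab, cellar, den, pantry, workshop]
Visit parlor; enqueue office → queue [chapel, study, attic, lab, cellar, den, pantry, workshop, office]
Visit chapel → queue [study, attic, lab, cellar, den, pantry, workshop, office]
Visit study → queue [attic, lab, cellar, den, pantry, workshop, office]
Visit attic → queue [lab, cellar, den, pantry, workshop, office]
Visit lab → queue [cellar, den, pantry, workshop, office]
Visit cellar; enqueue loft → queue [den, pantry, workshop, office, loft]
Visit den → queue [pantry, workshop, office, loft]
Visit pantry → queue [workshop, office, loft]
Visit workshop → queue [office, loft]
Visit office → queue [loft]
Visit loft → queue []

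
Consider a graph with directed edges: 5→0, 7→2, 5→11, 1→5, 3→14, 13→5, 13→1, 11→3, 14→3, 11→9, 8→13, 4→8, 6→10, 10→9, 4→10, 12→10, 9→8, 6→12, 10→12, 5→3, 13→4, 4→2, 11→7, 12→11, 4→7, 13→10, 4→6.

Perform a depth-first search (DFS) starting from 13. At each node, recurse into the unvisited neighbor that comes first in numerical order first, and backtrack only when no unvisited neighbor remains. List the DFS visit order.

Visit 13
13 → 1
1 → 5
5 → 0
5 → 3
3 → 14
5 → 11
11 → 7
7 → 2
11 → 9
9 → 8
13 → 4
4 → 6
6 → 10
10 → 12

13, 1, 5, 0, 3, 14, 11, 7, 2, 9, 8, 4, 6, 10, 12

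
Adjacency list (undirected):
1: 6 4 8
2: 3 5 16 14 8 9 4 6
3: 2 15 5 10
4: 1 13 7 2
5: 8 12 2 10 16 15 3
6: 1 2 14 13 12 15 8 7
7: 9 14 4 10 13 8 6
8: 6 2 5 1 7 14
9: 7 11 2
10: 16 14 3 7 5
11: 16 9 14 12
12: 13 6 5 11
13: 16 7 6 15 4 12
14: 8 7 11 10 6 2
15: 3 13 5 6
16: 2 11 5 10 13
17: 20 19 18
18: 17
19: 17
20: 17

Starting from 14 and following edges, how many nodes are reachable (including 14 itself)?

BFS from 14 visits: 14, 11, 10, 8, 7, 6, 2, 16, 12, 9, 5, 3, 1, 13, 4, 15
Reachable nodes: 16 of 20 total.

16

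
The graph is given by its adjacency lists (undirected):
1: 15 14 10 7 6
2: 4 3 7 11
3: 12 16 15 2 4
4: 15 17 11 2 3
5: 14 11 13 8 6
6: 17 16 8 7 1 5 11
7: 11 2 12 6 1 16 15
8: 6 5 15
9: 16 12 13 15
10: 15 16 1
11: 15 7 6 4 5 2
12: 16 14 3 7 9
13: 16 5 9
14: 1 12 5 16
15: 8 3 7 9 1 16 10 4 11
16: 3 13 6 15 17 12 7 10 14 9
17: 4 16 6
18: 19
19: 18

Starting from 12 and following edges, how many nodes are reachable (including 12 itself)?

BFS from 12 visits: 12, 3, 7, 9, 14, 16, 2, 4, 15, 1, 6, 11, 13, 5, 10, 17, 8
Reachable nodes: 17 of 19 total.

17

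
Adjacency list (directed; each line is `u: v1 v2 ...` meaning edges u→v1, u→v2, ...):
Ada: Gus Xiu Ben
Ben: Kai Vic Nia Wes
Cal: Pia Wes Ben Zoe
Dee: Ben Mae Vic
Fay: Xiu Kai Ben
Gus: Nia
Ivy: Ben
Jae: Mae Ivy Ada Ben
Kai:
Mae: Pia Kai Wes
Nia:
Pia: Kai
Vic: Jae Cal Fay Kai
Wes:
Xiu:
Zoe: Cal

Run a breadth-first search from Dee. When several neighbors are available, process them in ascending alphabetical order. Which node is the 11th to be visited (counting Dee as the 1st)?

Visit Dee; enqueue Ben, Mae, Vic → queue [Ben, Mae, Vic]
Visit Ben; enqueue Kai, Nia, Wes → queue [Mae, Vic, Kai, Nia, Wes]
Visit Mae; enqueue Pia → queue [Vic, Kai, Nia, Wes, Pia]
Visit Vic; enqueue Cal, Fay, Jae → queue [Kai, Nia, Wes, Pia, Cal, Fay, Jae]
Visit Kai → queue [Nia, Wes, Pia, Cal, Fay, Jae]
Visit Nia → queue [Wes, Pia, Cal, Fay, Jae]
Visit Wes → queue [Pia, Cal, Fay, Jae]
Visit Pia → queue [Cal, Fay, Jae]
Visit Cal; enqueue Zoe → queue [Fay, Jae, Zoe]
Visit Fay; enqueue Xiu → queue [Jae, Zoe, Xiu]
Visit Jae; enqueue Ada, Ivy → queue [Zoe, Xiu, Ada, Ivy]
Visit Zoe → queue [Xiu, Ada, Ivy]
Visit Xiu → queue [Ada, Ivy]
Visit Ada; enqueue Gus → queue [Ivy, Gus]
Visit Ivy → queue [Gus]
Visit Gus → queue []

Visit order: Dee, Ben, Mae, Vic, Kai, Nia, Wes, Pia, Cal, Fay, Jae, Zoe, Xiu, Ada, Ivy, Gus

Jae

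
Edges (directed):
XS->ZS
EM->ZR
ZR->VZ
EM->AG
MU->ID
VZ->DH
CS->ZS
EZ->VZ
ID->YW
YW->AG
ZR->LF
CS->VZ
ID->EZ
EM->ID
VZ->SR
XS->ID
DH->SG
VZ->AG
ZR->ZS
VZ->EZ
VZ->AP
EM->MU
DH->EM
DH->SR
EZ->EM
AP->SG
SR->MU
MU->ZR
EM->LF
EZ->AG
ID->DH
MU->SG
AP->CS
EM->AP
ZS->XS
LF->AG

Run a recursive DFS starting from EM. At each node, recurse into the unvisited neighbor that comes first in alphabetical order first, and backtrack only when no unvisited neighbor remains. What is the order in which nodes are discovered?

EM, AG, AP, CS, VZ, DH, SG, SR, MU, ID, EZ, YW, ZR, LF, ZS, XS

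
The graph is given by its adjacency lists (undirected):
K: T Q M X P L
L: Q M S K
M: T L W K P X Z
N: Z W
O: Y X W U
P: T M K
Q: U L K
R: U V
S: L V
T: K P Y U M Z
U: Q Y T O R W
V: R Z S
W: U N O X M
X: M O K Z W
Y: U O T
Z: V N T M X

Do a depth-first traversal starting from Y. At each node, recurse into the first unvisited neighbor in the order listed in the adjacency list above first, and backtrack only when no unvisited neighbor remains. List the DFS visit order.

Visit Y
Y → U
U → Q
Q → L
L → M
M → T
T → K
K → X
X → O
O → W
W → N
N → Z
Z → V
V → R
V → S
K → P

Y → U → Q → L → M → T → K → X → O → W → N → Z → V → R → S → P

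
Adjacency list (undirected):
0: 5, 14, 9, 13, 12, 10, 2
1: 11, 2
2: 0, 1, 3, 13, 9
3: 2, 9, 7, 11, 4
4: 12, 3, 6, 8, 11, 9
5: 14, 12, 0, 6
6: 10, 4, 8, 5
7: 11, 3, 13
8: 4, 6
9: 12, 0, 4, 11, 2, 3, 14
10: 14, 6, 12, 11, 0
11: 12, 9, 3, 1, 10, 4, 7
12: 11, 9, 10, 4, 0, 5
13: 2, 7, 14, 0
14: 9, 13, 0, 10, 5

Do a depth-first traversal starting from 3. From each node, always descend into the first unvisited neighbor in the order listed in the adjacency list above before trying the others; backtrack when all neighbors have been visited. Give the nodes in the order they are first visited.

3 → 2 → 0 → 5 → 14 → 9 → 12 → 11 → 1 → 10 → 6 → 4 → 8 → 7 → 13

Visit 3
3 → 2
2 → 0
0 → 5
5 → 14
14 → 9
9 → 12
12 → 11
11 → 1
11 → 10
10 → 6
6 → 4
4 → 8
11 → 7
7 → 13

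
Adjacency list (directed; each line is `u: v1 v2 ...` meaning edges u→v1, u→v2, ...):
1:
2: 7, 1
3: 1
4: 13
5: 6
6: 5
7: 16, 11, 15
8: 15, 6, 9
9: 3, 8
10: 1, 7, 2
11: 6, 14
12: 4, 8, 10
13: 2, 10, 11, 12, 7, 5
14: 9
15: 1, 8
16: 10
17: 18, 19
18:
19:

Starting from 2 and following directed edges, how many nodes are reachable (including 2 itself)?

13

BFS from 2 visits: 2, 1, 7, 11, 15, 16, 6, 14, 8, 10, 5, 9, 3
Reachable nodes: 13 of 19 total.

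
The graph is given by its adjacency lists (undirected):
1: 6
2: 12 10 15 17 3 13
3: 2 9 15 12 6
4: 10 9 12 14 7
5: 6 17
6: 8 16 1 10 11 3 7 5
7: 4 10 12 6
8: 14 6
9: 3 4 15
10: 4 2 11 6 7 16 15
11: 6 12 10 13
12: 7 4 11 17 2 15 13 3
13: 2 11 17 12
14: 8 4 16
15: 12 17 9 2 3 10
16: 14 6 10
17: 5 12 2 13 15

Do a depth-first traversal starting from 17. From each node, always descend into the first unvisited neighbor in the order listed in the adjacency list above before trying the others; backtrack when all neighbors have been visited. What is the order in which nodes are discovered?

17 → 5 → 6 → 8 → 14 → 4 → 10 → 2 → 12 → 7 → 11 → 13 → 15 → 9 → 3 → 16 → 1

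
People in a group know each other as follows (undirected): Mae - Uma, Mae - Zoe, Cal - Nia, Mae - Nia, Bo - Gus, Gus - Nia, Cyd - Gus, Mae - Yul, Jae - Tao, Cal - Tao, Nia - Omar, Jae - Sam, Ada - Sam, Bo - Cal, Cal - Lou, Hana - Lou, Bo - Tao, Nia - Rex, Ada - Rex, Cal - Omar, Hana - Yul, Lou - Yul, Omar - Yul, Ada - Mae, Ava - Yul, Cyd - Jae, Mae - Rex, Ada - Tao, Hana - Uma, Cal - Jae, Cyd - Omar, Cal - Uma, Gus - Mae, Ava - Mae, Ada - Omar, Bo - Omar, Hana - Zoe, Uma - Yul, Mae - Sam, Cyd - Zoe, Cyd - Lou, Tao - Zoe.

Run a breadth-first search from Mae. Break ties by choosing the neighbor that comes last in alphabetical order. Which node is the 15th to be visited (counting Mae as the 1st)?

Lou

Visit Mae; enqueue Zoe, Yul, Uma, Sam, Rex, Nia, Gus, Ava, Ada → queue [Zoe, Yul, Uma, Sam, Rex, Nia, Gus, Ava, Ada]
Visit Zoe; enqueue Tao, Hana, Cyd → queue [Yul, Uma, Sam, Rex, Nia, Gus, Ava, Ada, Tao, Hana, Cyd]
Visit Yul; enqueue Omar, Lou → queue [Uma, Sam, Rex, Nia, Gus, Ava, Ada, Tao, Hana, Cyd, Omar, Lou]
Visit Uma; enqueue Cal → queue [Sam, Rex, Nia, Gus, Ava, Ada, Tao, Hana, Cyd, Omar, Lou, Cal]
Visit Sam; enqueue Jae → queue [Rex, Nia, Gus, Ava, Ada, Tao, Hana, Cyd, Omar, Lou, Cal, Jae]
Visit Rex → queue [Nia, Gus, Ava, Ada, Tao, Hana, Cyd, Omar, Lou, Cal, Jae]
Visit Nia → queue [Gus, Ava, Ada, Tao, Hana, Cyd, Omar, Lou, Cal, Jae]
Visit Gus; enqueue Bo → queue [Ava, Ada, Tao, Hana, Cyd, Omar, Lou, Cal, Jae, Bo]
Visit Ava → queue [Ada, Tao, Hana, Cyd, Omar, Lou, Cal, Jae, Bo]
Visit Ada → queue [Tao, Hana, Cyd, Omar, Lou, Cal, Jae, Bo]
Visit Tao → queue [Hana, Cyd, Omar, Lou, Cal, Jae, Bo]
Visit Hana → queue [Cyd, Omar, Lou, Cal, Jae, Bo]
Visit Cyd → queue [Omar, Lou, Cal, Jae, Bo]
Visit Omar → queue [Lou, Cal, Jae, Bo]
Visit Lou → queue [Cal, Jae, Bo]
Visit Cal → queue [Jae, Bo]
Visit Jae → queue [Bo]
Visit Bo → queue []

Visit order: Mae, Zoe, Yul, Uma, Sam, Rex, Nia, Gus, Ava, Ada, Tao, Hana, Cyd, Omar, Lou, Cal, Jae, Bo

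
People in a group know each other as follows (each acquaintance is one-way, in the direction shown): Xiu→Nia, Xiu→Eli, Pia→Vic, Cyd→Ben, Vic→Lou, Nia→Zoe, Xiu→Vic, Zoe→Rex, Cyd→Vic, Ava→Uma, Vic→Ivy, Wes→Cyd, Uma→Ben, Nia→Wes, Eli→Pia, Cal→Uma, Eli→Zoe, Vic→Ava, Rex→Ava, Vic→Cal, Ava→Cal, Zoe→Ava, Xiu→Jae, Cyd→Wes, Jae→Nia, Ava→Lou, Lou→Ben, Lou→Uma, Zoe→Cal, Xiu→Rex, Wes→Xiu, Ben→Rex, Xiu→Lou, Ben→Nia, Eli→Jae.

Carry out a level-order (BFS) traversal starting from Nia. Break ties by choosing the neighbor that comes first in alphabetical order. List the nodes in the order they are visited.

Nia -> Wes -> Zoe -> Cyd -> Xiu -> Ava -> Cal -> Rex -> Ben -> Vic -> Eli -> Jae -> Lou -> Uma -> Ivy -> Pia

Visit Nia; enqueue Wes, Zoe → queue [Wes, Zoe]
Visit Wes; enqueue Cyd, Xiu → queue [Zoe, Cyd, Xiu]
Visit Zoe; enqueue Ava, Cal, Rex → queue [Cyd, Xiu, Ava, Cal, Rex]
Visit Cyd; enqueue Ben, Vic → queue [Xiu, Ava, Cal, Rex, Ben, Vic]
Visit Xiu; enqueue Eli, Jae, Lou → queue [Ava, Cal, Rex, Ben, Vic, Eli, Jae, Lou]
Visit Ava; enqueue Uma → queue [Cal, Rex, Ben, Vic, Eli, Jae, Lou, Uma]
Visit Cal → queue [Rex, Ben, Vic, Eli, Jae, Lou, Uma]
Visit Rex → queue [Ben, Vic, Eli, Jae, Lou, Uma]
Visit Ben → queue [Vic, Eli, Jae, Lou, Uma]
Visit Vic; enqueue Ivy → queue [Eli, Jae, Lou, Uma, Ivy]
Visit Eli; enqueue Pia → queue [Jae, Lou, Uma, Ivy, Pia]
Visit Jae → queue [Lou, Uma, Ivy, Pia]
Visit Lou → queue [Uma, Ivy, Pia]
Visit Uma → queue [Ivy, Pia]
Visit Ivy → queue [Pia]
Visit Pia → queue []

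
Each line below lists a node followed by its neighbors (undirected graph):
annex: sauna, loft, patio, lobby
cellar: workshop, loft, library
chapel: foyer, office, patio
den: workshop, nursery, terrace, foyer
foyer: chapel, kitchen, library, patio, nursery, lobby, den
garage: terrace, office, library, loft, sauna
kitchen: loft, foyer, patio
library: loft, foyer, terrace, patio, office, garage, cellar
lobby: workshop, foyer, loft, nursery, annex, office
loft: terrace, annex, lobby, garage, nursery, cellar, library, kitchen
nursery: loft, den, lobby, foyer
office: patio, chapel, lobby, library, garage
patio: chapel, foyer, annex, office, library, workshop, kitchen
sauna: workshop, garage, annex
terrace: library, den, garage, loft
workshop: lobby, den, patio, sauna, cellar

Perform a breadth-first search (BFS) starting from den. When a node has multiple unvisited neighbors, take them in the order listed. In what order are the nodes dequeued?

Visit den; enqueue workshop, nursery, terrace, foyer → queue [workshop, nursery, terrace, foyer]
Visit workshop; enqueue lobby, patio, sauna, cellar → queue [nursery, terrace, foyer, lobby, patio, sauna, cellar]
Visit nursery; enqueue loft → queue [terrace, foyer, lobby, patio, sauna, cellar, loft]
Visit terrace; enqueue library, garage → queue [foyer, lobby, patio, sauna, cellar, loft, library, garage]
Visit foyer; enqueue chapel, kitchen → queue [lobby, patio, sauna, cellar, loft, library, garage, chapel, kitchen]
Visit lobby; enqueue annex, office → queue [patio, sauna, cellar, loft, library, garage, chapel, kitchen, annex, office]
Visit patio → queue [sauna, cellar, loft, library, garage, chapel, kitchen, annex, office]
Visit sauna → queue [cellar, loft, library, garage, chapel, kitchen, annex, office]
Visit cellar → queue [loft, library, garage, chapel, kitchen, annex, office]
Visit loft → queue [library, garage, chapel, kitchen, annex, office]
Visit library → queue [garage, chapel, kitchen, annex, office]
Visit garage → queue [chapel, kitchen, annex, office]
Visit chapel → queue [kitchen, annex, office]
Visit kitchen → queue [annex, office]
Visit annex → queue [office]
Visit office → queue []

den workshop nursery terrace foyer lobby patio sauna cellar loft library garage chapel kitchen annex office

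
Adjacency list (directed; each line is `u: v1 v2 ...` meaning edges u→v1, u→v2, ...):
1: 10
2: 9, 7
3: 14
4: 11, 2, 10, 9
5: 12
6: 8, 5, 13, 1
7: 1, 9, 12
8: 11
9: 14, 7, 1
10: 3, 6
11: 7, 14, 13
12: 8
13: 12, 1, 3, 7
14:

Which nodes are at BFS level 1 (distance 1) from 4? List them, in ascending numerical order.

Level 0: 4
Level 1: 2, 9, 10, 11
Level 2: 1, 3, 6, 7, 13, 14
Level 3: 5, 8, 12

2, 9, 10, 11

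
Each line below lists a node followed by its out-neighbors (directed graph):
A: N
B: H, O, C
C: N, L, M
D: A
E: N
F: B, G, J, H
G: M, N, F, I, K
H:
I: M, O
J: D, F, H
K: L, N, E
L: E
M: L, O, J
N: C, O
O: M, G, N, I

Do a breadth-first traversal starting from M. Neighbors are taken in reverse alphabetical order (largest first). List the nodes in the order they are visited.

Visit M; enqueue O, L, J → queue [O, L, J]
Visit O; enqueue N, I, G → queue [L, J, N, I, G]
Visit L; enqueue E → queue [J, N, I, G, E]
Visit J; enqueue H, F, D → queue [N, I, G, E, H, F, D]
Visit N; enqueue C → queue [I, G, E, H, F, D, C]
Visit I → queue [G, E, H, F, D, C]
Visit G; enqueue K → queue [E, H, F, D, C, K]
Visit E → queue [H, F, D, C, K]
Visit H → queue [F, D, C, K]
Visit F; enqueue B → queue [D, C, K, B]
Visit D; enqueue A → queue [C, K, B, A]
Visit C → queue [K, B, A]
Visit K → queue [B, A]
Visit B → queue [A]
Visit A → queue []

M O L J N I G E H F D C K B A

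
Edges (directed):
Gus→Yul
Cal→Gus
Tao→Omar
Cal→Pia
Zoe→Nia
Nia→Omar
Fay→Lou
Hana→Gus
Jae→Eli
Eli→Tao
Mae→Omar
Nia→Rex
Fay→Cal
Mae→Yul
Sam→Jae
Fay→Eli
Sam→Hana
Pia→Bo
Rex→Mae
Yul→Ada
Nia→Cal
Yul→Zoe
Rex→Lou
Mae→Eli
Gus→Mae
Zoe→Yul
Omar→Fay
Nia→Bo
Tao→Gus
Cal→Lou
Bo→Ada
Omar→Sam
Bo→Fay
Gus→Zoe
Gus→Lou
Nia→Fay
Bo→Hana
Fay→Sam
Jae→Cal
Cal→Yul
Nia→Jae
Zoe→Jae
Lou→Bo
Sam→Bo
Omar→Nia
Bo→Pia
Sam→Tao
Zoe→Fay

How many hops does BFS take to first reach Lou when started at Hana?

2

Level 0: Hana
Level 1: Gus
Level 2: Lou, Mae, Yul, Zoe
Level 3: Ada, Bo, Eli, Fay, Jae, Nia, Omar
Level 4: Cal, Pia, Rex, Sam, Tao
Lou first appears at level 2.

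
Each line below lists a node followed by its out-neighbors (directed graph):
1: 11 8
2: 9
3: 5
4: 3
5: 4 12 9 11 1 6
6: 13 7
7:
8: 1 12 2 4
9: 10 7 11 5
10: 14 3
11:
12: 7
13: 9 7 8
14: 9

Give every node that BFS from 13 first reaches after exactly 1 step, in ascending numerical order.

Level 0: 13
Level 1: 7, 8, 9
Level 2: 1, 2, 4, 5, 10, 11, 12
Level 3: 3, 6, 14

7, 8, 9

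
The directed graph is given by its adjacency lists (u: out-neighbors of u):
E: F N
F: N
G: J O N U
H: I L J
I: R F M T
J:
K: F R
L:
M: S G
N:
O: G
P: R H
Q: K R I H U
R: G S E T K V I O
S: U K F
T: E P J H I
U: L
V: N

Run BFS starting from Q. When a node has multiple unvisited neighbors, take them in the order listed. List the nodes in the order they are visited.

Q → K → R → I → H → U → F → G → S → E → T → V → O → M → L → J → N → P

Visit Q; enqueue K, R, I, H, U → queue [K, R, I, H, U]
Visit K; enqueue F → queue [R, I, H, U, F]
Visit R; enqueue G, S, E, T, V, O → queue [I, H, U, F, G, S, E, T, V, O]
Visit I; enqueue M → queue [H, U, F, G, S, E, T, V, O, M]
Visit H; enqueue L, J → queue [U, F, G, S, E, T, V, O, M, L, J]
Visit U → queue [F, G, S, E, T, V, O, M, L, J]
Visit F; enqueue N → queue [G, S, E, T, V, O, M, L, J, N]
Visit G → queue [S, E, T, V, O, M, L, J, N]
Visit S → queue [E, T, V, O, M, L, J, N]
Visit E → queue [T, V, O, M, L, J, N]
Visit T; enqueue P → queue [V, O, M, L, J, N, P]
Visit V → queue [O, M, L, J, N, P]
Visit O → queue [M, L, J, N, P]
Visit M → queue [L, J, N, P]
Visit L → queue [J, N, P]
Visit J → queue [N, P]
Visit N → queue [P]
Visit P → queue []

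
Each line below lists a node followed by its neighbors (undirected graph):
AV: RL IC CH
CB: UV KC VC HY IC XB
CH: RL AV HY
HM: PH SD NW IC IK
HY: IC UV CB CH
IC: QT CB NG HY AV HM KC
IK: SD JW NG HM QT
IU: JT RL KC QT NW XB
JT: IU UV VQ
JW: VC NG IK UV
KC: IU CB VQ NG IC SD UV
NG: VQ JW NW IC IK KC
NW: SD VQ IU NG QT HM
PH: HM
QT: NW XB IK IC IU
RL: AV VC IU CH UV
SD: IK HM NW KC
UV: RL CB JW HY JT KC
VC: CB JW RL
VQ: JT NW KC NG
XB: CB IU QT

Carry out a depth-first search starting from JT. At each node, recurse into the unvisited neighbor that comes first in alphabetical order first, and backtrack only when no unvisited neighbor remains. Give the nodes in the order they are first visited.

JT → IU → KC → CB → HY → CH → AV → IC → HM → IK → JW → NG → NW → QT → XB → SD → VQ → UV → RL → VC → PH

Visit JT
JT → IU
IU → KC
KC → CB
CB → HY
HY → CH
CH → AV
AV → IC
IC → HM
HM → IK
IK → JW
JW → NG
NG → NW
NW → QT
QT → XB
NW → SD
NW → VQ
JW → UV
UV → RL
RL → VC
HM → PH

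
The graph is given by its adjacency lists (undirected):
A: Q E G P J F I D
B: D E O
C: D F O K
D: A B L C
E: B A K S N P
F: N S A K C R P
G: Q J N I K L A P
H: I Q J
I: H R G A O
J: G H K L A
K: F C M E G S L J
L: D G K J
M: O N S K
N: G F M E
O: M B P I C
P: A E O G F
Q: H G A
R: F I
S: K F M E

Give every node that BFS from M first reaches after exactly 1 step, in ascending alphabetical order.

K, N, O, S

Level 0: M
Level 1: K, N, O, S
Level 2: B, C, E, F, G, I, J, L, P
Level 3: A, D, H, Q, R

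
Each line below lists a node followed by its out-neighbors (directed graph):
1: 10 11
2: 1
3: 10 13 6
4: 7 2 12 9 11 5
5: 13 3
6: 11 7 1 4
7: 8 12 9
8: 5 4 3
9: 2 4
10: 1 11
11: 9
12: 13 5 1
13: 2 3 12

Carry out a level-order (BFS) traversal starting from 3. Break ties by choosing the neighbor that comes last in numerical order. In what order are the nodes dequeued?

3, 13, 10, 6, 12, 2, 11, 1, 7, 4, 5, 9, 8

Visit 3; enqueue 13, 10, 6 → queue [13, 10, 6]
Visit 13; enqueue 12, 2 → queue [10, 6, 12, 2]
Visit 10; enqueue 11, 1 → queue [6, 12, 2, 11, 1]
Visit 6; enqueue 7, 4 → queue [12, 2, 11, 1, 7, 4]
Visit 12; enqueue 5 → queue [2, 11, 1, 7, 4, 5]
Visit 2 → queue [11, 1, 7, 4, 5]
Visit 11; enqueue 9 → queue [1, 7, 4, 5, 9]
Visit 1 → queue [7, 4, 5, 9]
Visit 7; enqueue 8 → queue [4, 5, 9, 8]
Visit 4 → queue [5, 9, 8]
Visit 5 → queue [9, 8]
Visit 9 → queue [8]
Visit 8 → queue []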